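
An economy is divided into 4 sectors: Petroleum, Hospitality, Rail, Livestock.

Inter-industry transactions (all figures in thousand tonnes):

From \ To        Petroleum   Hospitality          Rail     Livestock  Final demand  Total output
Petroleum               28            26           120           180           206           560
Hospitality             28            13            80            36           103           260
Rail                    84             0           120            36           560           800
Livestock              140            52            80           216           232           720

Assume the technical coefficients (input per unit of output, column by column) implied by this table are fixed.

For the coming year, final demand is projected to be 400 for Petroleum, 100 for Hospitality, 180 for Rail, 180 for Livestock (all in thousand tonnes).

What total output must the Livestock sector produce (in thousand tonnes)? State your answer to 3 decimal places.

Technical coefficients a_ij = z_ij / X_j:
  a_PP = 28/560 = 0.05, a_HP = 28/560 = 0.05, a_RP = 84/560 = 0.15, a_LP = 140/560 = 0.25
  a_PH = 26/260 = 0.10, a_HH = 13/260 = 0.05, a_RH = 0/260 = 0.00, a_LH = 52/260 = 0.20
  a_PR = 120/800 = 0.15, a_HR = 80/800 = 0.10, a_RR = 120/800 = 0.15, a_LR = 80/800 = 0.10
  a_PL = 180/720 = 0.25, a_HL = 36/720 = 0.05, a_RL = 36/720 = 0.05, a_LL = 216/720 = 0.30
I − A =
  [   0.95    -0.10    -0.15    -0.25]
  [  -0.05     0.95    -0.10    -0.05]
  [  -0.15     0.00     0.85    -0.05]
  [  -0.25    -0.20    -0.10     0.70]
Compute the cofactors C_ij = (−1)^(i+j)·(3×3 minor ij) of I−A; the adjugate is their transpose:
adj(I−A) = Cᵀ =
  [ 0.551000   0.103000   0.134500   0.213750]
  [ 0.052625   0.486000   0.073375   0.058750]
  [ 0.110625   0.028750   0.555625   0.081250]
  [ 0.227625   0.179750   0.148375   0.740000]
det(I−A) = Σ_j (I−A)_1j·C_1j = (0.95)(0.551000) + (-0.10)(0.052625) + (-0.15)(0.110625) + (-0.25)(0.227625) = 0.4446875
(I − A)⁻¹ = adj(I−A) / det(I−A) ≈
  [   1.2391     0.2316     0.3025     0.4807]
  [   0.1183     1.0929     0.1650     0.1321]
  [   0.2488     0.0647     1.2495     0.1827]
  [   0.5119     0.4042     0.3337     1.6641]
x = (I − A)⁻¹ d = adj(I−A)·d / det(I−A), with det(I−A) = 0.4446875:
  x_P = (0.551000·400 + 0.103000·100 + 0.134500·180 + 0.213750·180) / 0.4446875 = 293.385 / 0.4446875 ≈ 659.755
  x_H = (0.052625·400 + 0.486000·100 + 0.073375·180 + 0.058750·180) / 0.4446875 = 93.4325 / 0.4446875 ≈ 210.108
  x_R = (0.110625·400 + 0.028750·100 + 0.555625·180 + 0.081250·180) / 0.4446875 = 161.7625 / 0.4446875 ≈ 363.767
  x_L = (0.227625·400 + 0.179750·100 + 0.148375·180 + 0.740000·180) / 0.4446875 = 268.9325 / 0.4446875 ≈ 604.767

x_L = 604.767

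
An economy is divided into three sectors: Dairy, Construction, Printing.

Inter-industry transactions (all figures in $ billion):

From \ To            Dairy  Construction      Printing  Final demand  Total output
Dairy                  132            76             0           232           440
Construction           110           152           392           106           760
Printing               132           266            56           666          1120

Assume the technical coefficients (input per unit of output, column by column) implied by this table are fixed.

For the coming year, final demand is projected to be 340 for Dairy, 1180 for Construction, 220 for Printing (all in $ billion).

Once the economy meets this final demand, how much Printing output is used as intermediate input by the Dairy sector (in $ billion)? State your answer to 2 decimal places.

Technical coefficients a_ij = z_ij / X_j:
  a_DD = 132/440 = 0.30, a_CD = 110/440 = 0.25, a_PD = 132/440 = 0.30
  a_DC = 76/760 = 0.10, a_CC = 152/760 = 0.20, a_PC = 266/760 = 0.35
  a_DP = 0/1120 = 0.00, a_CP = 392/1120 = 0.35, a_PP = 56/1120 = 0.05
I − A =
  [   0.70    -0.10     0.00]
  [  -0.25     0.80    -0.35]
  [  -0.30    -0.35     0.95]
Cofactors of I−A, C_ij = (−1)^(i+j)·(minor ij) (rows/columns in the sector order above):
  C_11 = (0.80)(0.95) − (-0.35)(-0.35) = 0.6375
  C_12 = −[(-0.25)(0.95) − (-0.35)(-0.30)] = 0.3425
  C_13 = (-0.25)(-0.35) − (0.80)(-0.30) = 0.3275
  C_21 = −[(-0.10)(0.95) − (0.00)(-0.35)] = 0.0950
  C_22 = (0.70)(0.95) − (0.00)(-0.30) = 0.6650
  C_23 = −[(0.70)(-0.35) − (-0.10)(-0.30)] = 0.2750
  C_31 = (-0.10)(-0.35) − (0.00)(0.80) = 0.0350
  C_32 = −[(0.70)(-0.35) − (0.00)(-0.25)] = 0.2450
  C_33 = (0.70)(0.80) − (-0.10)(-0.25) = 0.5350
det(I−A) = Σ_j (I−A)_1j·C_1j = (0.70)(0.6375) + (-0.10)(0.3425) + (0.00)(0.3275) = 0.4120
adj(I−A) = Cᵀ =
  [ 0.6375   0.0950   0.0350]
  [ 0.3425   0.6650   0.2450]
  [ 0.3275   0.2750   0.5350]
(I − A)⁻¹ = adj(I−A) / det(I−A) ≈
  [   1.5473     0.2306     0.0850]
  [   0.8313     1.6141     0.5947]
  [   0.7949     0.6675     1.2985]
First solve x = (I − A)⁻¹ d = adj(I−A)·d / det(I−A); in particular x_D = (0.6375·340 + 0.0950·1180 + 0.0350·220) / 0.4120 = 336.55 / 0.4120 ≈ 816.8689.
Intermediate flow from P to D: z_PD = a_PD · x_D = 0.30 × 336.55 / 0.4120 = 100.965 / 0.4120 ≈ 245.06.

z_PD = 245.06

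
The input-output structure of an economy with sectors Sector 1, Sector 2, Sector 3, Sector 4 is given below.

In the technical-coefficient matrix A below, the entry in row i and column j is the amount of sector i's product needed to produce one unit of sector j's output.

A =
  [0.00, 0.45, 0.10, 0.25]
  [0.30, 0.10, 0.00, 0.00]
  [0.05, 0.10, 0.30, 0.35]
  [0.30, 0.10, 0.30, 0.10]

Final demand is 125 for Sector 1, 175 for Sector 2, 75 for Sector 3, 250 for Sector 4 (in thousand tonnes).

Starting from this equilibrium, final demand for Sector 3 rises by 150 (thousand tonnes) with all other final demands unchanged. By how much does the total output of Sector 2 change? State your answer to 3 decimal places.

Δx_2 = 22.759

I − A =
  [   1.00    -0.45    -0.10    -0.25]
  [  -0.30     0.90     0.00     0.00]
  [  -0.05    -0.10     0.70    -0.35]
  [  -0.30    -0.10    -0.30     0.90]
Compute the cofactors C_ij = (−1)^(i+j)·(3×3 minor ij) of I−A; the adjugate is their transpose:
adj(I−A) = Cᵀ =
  [ 0.47250   0.27375   0.14850   0.18900]
  [ 0.15750   0.45375   0.04950   0.06300]
  [ 0.17250   0.18625   0.61350   0.28650]
  [ 0.23250   0.20375   0.25950   0.52800]
det(I−A) = Σ_j (I−A)_1j·C_1j = (1.00)(0.47250) + (-0.45)(0.15750) + (-0.10)(0.17250) + (-0.25)(0.23250) = 0.32625
(I − A)⁻¹ = adj(I−A) / det(I−A) ≈
  [   1.4483     0.8391     0.4552     0.5793]
  [   0.4828     1.3908     0.1517     0.1931]
  [   0.5287     0.5709     1.8805     0.8782]
  [   0.7126     0.6245     0.7954     1.6184]
Δx = (I − A)⁻¹ Δd with Δd having +150 in the Sector 3 component and 0 elsewhere.
So Δx_2 = L_23 · (+150), where L_23 = adj(I−A)_23 / det(I−A) = 0.04950 / 0.32625.
Δx_2 = 0.04950 × (+150) / 0.32625 = 7.425 / 0.32625 ≈ 22.759.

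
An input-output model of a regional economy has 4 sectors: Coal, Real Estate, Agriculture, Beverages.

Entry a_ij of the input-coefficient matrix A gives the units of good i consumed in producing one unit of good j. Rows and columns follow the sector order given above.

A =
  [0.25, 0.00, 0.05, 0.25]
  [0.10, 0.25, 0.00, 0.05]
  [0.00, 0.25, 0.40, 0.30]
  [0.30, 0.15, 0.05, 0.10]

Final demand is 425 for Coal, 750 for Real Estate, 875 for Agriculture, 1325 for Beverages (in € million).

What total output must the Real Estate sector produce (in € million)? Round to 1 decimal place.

I − A =
  [   0.75     0.00    -0.05    -0.25]
  [  -0.10     0.75     0.00    -0.05]
  [   0.00    -0.25     0.60    -0.30]
  [  -0.30    -0.15    -0.05     0.90]
Compute the cofactors C_ij = (−1)^(i+j)·(3×3 minor ij) of I−A; the adjugate is their transpose:
adj(I−A) = Cᵀ =
  [ 0.388625   0.039125   0.042750   0.124375]
  [ 0.061500   0.344250   0.008375   0.039000]
  [ 0.098250   0.183750   0.440625   0.184375]
  [ 0.145250   0.080625   0.040125   0.336250]
det(I−A) = Σ_j (I−A)_1j·C_1j = (0.75)(0.388625) + (0.00)(0.061500) + (-0.05)(0.098250) + (-0.25)(0.145250) = 0.25024375
(I − A)⁻¹ = adj(I−A) / det(I−A) ≈
  [   1.5530     0.1563     0.1708     0.4970]
  [   0.2458     1.3757     0.0335     0.1558]
  [   0.3926     0.7343     1.7608     0.7368]
  [   0.5804     0.3222     0.1603     1.3437]
x = (I − A)⁻¹ d = adj(I−A)·d / det(I−A), with det(I−A) = 0.25024375:
  x_1 = (0.388625·425 + 0.039125·750 + 0.042750·875 + 0.124375·1325) / 0.25024375 = 396.7125 / 0.25024375 ≈ 1585.3
  x_2 = (0.061500·425 + 0.344250·750 + 0.008375·875 + 0.039000·1325) / 0.25024375 = 343.328125 / 0.25024375 ≈ 1372.0
  x_3 = (0.098250·425 + 0.183750·750 + 0.440625·875 + 0.184375·1325) / 0.25024375 = 809.4125 / 0.25024375 ≈ 3234.5
  x_4 = (0.145250·425 + 0.080625·750 + 0.040125·875 + 0.336250·1325) / 0.25024375 = 602.840625 / 0.25024375 ≈ 2409.0

x_2 = 1372.0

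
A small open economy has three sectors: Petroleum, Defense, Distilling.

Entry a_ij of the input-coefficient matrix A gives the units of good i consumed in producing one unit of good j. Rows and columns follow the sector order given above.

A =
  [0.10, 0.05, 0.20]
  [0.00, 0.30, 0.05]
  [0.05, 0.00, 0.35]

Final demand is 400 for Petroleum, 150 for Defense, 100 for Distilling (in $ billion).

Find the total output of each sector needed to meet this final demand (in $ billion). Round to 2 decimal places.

x_1 = 499.84, x_2 = 228.02, x_3 = 192.30

I − A =
  [   0.90    -0.05    -0.20]
  [   0.00     0.70    -0.05]
  [  -0.05     0.00     0.65]
Cofactors of I−A, C_ij = (−1)^(i+j)·(minor ij) (rows/columns in the sector order above):
  C_11 = (0.70)(0.65) − (-0.05)(0.00) = 0.4550
  C_12 = −[(0.00)(0.65) − (-0.05)(-0.05)] = 0.0025
  C_13 = (0.00)(0.00) − (0.70)(-0.05) = 0.0350
  C_21 = −[(-0.05)(0.65) − (-0.20)(0.00)] = 0.0325
  C_22 = (0.90)(0.65) − (-0.20)(-0.05) = 0.5750
  C_23 = −[(0.90)(0.00) − (-0.05)(-0.05)] = 0.0025
  C_31 = (-0.05)(-0.05) − (-0.20)(0.70) = 0.1425
  C_32 = −[(0.90)(-0.05) − (-0.20)(0.00)] = 0.0450
  C_33 = (0.90)(0.70) − (-0.05)(0.00) = 0.6300
det(I−A) = Σ_j (I−A)_1j·C_1j = (0.90)(0.4550) + (-0.05)(0.0025) + (-0.20)(0.0350) = 0.402375
adj(I−A) = Cᵀ =
  [ 0.4550   0.0325   0.1425]
  [ 0.0025   0.5750   0.0450]
  [ 0.0350   0.0025   0.6300]
(I − A)⁻¹ = adj(I−A) / det(I−A) ≈
  [   1.1308     0.0808     0.3541]
  [   0.0062     1.4290     0.1118]
  [   0.0870     0.0062     1.5657]
x = (I − A)⁻¹ d = adj(I−A)·d / det(I−A), with det(I−A) = 0.402375:
  x_1 = (0.4550·400 + 0.0325·150 + 0.1425·100) / 0.402375 = 201.125 / 0.402375 ≈ 499.84
  x_2 = (0.0025·400 + 0.5750·150 + 0.0450·100) / 0.402375 = 91.75 / 0.402375 ≈ 228.02
  x_3 = (0.0350·400 + 0.0025·150 + 0.6300·100) / 0.402375 = 77.375 / 0.402375 ≈ 192.30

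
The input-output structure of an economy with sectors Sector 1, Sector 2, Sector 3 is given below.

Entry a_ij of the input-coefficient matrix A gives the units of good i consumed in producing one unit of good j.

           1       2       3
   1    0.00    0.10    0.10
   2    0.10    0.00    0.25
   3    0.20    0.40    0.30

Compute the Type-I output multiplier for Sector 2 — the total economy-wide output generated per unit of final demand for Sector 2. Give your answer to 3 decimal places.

I − A =
  [   1.00    -0.10    -0.10]
  [  -0.10     1.00    -0.25]
  [  -0.20    -0.40     0.70]
Cofactors of I−A, C_ij = (−1)^(i+j)·(minor ij) (rows/columns in the sector order above):
  C_11 = (1.00)(0.70) − (-0.25)(-0.40) = 0.6000
  C_12 = −[(-0.10)(0.70) − (-0.25)(-0.20)] = 0.1200
  C_13 = (-0.10)(-0.40) − (1.00)(-0.20) = 0.2400
  C_21 = −[(-0.10)(0.70) − (-0.10)(-0.40)] = 0.1100
  C_22 = (1.00)(0.70) − (-0.10)(-0.20) = 0.6800
  C_23 = −[(1.00)(-0.40) − (-0.10)(-0.20)] = 0.4200
  C_31 = (-0.10)(-0.25) − (-0.10)(1.00) = 0.1250
  C_32 = −[(1.00)(-0.25) − (-0.10)(-0.10)] = 0.2600
  C_33 = (1.00)(1.00) − (-0.10)(-0.10) = 0.9900
det(I−A) = Σ_j (I−A)_1j·C_1j = (1.00)(0.6000) + (-0.10)(0.1200) + (-0.10)(0.2400) = 0.5640
adj(I−A) = Cᵀ =
  [ 0.6000   0.1100   0.1250]
  [ 0.1200   0.6800   0.2600]
  [ 0.2400   0.4200   0.9900]
(I − A)⁻¹ = adj(I−A) / det(I−A) ≈
  [   1.0638     0.1950     0.2216]
  [   0.2128     1.2057     0.4610]
  [   0.4255     0.7447     1.7553]
The output multiplier for sector j is the column-j sum of the Leontief inverse (I − A)⁻¹ = adj(I−A) / det(I−A).
Column 2 of adj(I−A): (0.1100, 0.6800, 0.4200); det(I−A) = 0.5640.
m_2 = (0.1100 + 0.6800 + 0.4200) / 0.5640 = 1.21 / 0.5640 ≈ 2.145.

m_2 = 2.145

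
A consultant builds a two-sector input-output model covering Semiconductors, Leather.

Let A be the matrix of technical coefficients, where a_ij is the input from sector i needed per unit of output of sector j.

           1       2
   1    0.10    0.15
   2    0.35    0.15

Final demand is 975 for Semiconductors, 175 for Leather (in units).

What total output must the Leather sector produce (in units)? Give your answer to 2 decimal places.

I − A =
  [   0.90    -0.15]
  [  -0.35     0.85]
det(I−A) = (0.90)(0.85) − (-0.15)(-0.35) = 0.7125
adj(I−A) = [[0.85, 0.15], [0.35, 0.90]]
(I − A)⁻¹ = adj(I−A) / det(I−A) ≈
  [   1.1930     0.2105]
  [   0.4912     1.2632]
x = (I − A)⁻¹ d = adj(I−A)·d / det(I−A), with det(I−A) = 0.7125:
  x_1 = (0.85·975 + 0.15·175) / 0.7125 = 855.00 / 0.7125 = 1200.00
  x_2 = (0.35·975 + 0.90·175) / 0.7125 = 498.75 / 0.7125 = 700.00

x_2 = 700.00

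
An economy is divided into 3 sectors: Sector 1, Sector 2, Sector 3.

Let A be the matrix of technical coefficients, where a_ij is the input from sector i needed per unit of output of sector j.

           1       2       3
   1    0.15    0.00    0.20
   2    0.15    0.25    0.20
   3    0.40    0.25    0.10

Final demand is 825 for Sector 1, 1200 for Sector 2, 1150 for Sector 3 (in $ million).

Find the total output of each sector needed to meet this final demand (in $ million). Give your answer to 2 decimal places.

x_1 = 1613.21, x_2 = 2650.94, x_3 = 2731.13

I − A =
  [   0.85     0.00    -0.20]
  [  -0.15     0.75    -0.20]
  [  -0.40    -0.25     0.90]
Cofactors of I−A, C_ij = (−1)^(i+j)·(minor ij) (rows/columns in the sector order above):
  C_11 = (0.75)(0.90) − (-0.20)(-0.25) = 0.6250
  C_12 = −[(-0.15)(0.90) − (-0.20)(-0.40)] = 0.2150
  C_13 = (-0.15)(-0.25) − (0.75)(-0.40) = 0.3375
  C_21 = −[(0.00)(0.90) − (-0.20)(-0.25)] = 0.0500
  C_22 = (0.85)(0.90) − (-0.20)(-0.40) = 0.6850
  C_23 = −[(0.85)(-0.25) − (0.00)(-0.40)] = 0.2125
  C_31 = (0.00)(-0.20) − (-0.20)(0.75) = 0.1500
  C_32 = −[(0.85)(-0.20) − (-0.20)(-0.15)] = 0.2000
  C_33 = (0.85)(0.75) − (0.00)(-0.15) = 0.6375
det(I−A) = Σ_j (I−A)_1j·C_1j = (0.85)(0.6250) + (0.00)(0.2150) + (-0.20)(0.3375) = 0.46375
adj(I−A) = Cᵀ =
  [ 0.6250   0.0500   0.1500]
  [ 0.2150   0.6850   0.2000]
  [ 0.3375   0.2125   0.6375]
(I − A)⁻¹ = adj(I−A) / det(I−A) ≈
  [   1.3477     0.1078     0.3235]
  [   0.4636     1.4771     0.4313]
  [   0.7278     0.4582     1.3747]
x = (I − A)⁻¹ d = adj(I−A)·d / det(I−A), with det(I−A) = 0.46375:
  x_1 = (0.6250·825 + 0.0500·1200 + 0.1500·1150) / 0.46375 = 748.125 / 0.46375 ≈ 1613.21
  x_2 = (0.2150·825 + 0.6850·1200 + 0.2000·1150) / 0.46375 = 1229.375 / 0.46375 ≈ 2650.94
  x_3 = (0.3375·825 + 0.2125·1200 + 0.6375·1150) / 0.46375 = 1266.5625 / 0.46375 ≈ 2731.13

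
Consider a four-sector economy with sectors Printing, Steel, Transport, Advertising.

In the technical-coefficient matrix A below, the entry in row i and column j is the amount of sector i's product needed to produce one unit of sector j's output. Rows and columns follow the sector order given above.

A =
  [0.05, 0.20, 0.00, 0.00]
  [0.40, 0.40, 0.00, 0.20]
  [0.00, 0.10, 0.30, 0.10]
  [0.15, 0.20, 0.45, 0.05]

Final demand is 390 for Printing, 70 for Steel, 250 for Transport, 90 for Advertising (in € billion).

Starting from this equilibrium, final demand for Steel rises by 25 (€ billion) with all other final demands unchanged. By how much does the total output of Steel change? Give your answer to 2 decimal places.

I − A =
  [   0.95    -0.20     0.00     0.00]
  [  -0.40     0.60     0.00    -0.20]
  [   0.00    -0.10     0.70    -0.10]
  [  -0.15    -0.20    -0.45     0.95]
Compute the cofactors C_ij = (−1)^(i+j)·(3×3 minor ij) of I−A; the adjugate is their transpose:
adj(I−A) = Cᵀ =
  [ 0.33500   0.12400   0.01800   0.02800]
  [ 0.26900   0.58900   0.08550   0.13300]
  [ 0.05800   0.11225   0.42150   0.06800]
  [ 0.13700   0.19675   0.22050   0.34300]
det(I−A) = Σ_j (I−A)_1j·C_1j = (0.95)(0.33500) + (-0.20)(0.26900) + (0.00)(0.05800) + (0.00)(0.13700) = 0.26445
(I − A)⁻¹ = adj(I−A) / det(I−A) ≈
  [   1.2668     0.4689     0.0681     0.1059]
  [   1.0172     2.2273     0.3233     0.5029]
  [   0.2193     0.4245     1.5939     0.2571]
  [   0.5181     0.7440     0.8338     1.2970]
Δx = (I − A)⁻¹ Δd with Δd having +25 in the Steel component and 0 elsewhere.
So Δx_S = L_SS · (+25), where L_SS = adj(I−A)_SS / det(I−A) = 0.58900 / 0.26445.
Δx_S = 0.58900 × (+25) / 0.26445 = 14.725 / 0.26445 ≈ 55.68.

Δx_S = 55.68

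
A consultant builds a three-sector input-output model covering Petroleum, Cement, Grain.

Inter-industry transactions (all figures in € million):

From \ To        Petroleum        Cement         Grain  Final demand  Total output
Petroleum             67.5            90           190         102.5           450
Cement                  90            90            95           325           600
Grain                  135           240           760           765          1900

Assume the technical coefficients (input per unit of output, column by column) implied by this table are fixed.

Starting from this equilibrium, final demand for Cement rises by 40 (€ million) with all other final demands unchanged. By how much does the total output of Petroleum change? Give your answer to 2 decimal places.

Δx_P = 14.33

Technical coefficients a_ij = z_ij / X_j:
  a_PP = 67.5/450 = 0.15, a_CP = 90/450 = 0.20, a_GP = 135/450 = 0.30
  a_PC = 90/600 = 0.15, a_CC = 90/600 = 0.15, a_GC = 240/600 = 0.40
  a_PG = 190/1900 = 0.10, a_CG = 95/1900 = 0.05, a_GG = 760/1900 = 0.40
I − A =
  [   0.85    -0.15    -0.10]
  [  -0.20     0.85    -0.05]
  [  -0.30    -0.40     0.60]
Cofactors of I−A, C_ij = (−1)^(i+j)·(minor ij) (rows/columns in the sector order above):
  C_11 = (0.85)(0.60) − (-0.05)(-0.40) = 0.4900
  C_12 = −[(-0.20)(0.60) − (-0.05)(-0.30)] = 0.1350
  C_13 = (-0.20)(-0.40) − (0.85)(-0.30) = 0.3350
  C_21 = −[(-0.15)(0.60) − (-0.10)(-0.40)] = 0.1300
  C_22 = (0.85)(0.60) − (-0.10)(-0.30) = 0.4800
  C_23 = −[(0.85)(-0.40) − (-0.15)(-0.30)] = 0.3850
  C_31 = (-0.15)(-0.05) − (-0.10)(0.85) = 0.0925
  C_32 = −[(0.85)(-0.05) − (-0.10)(-0.20)] = 0.0625
  C_33 = (0.85)(0.85) − (-0.15)(-0.20) = 0.6925
det(I−A) = Σ_j (I−A)_1j·C_1j = (0.85)(0.4900) + (-0.15)(0.1350) + (-0.10)(0.3350) = 0.36275
adj(I−A) = Cᵀ =
  [ 0.4900   0.1300   0.0925]
  [ 0.1350   0.4800   0.0625]
  [ 0.3350   0.3850   0.6925]
(I − A)⁻¹ = adj(I−A) / det(I−A) ≈
  [   1.3508     0.3584     0.2550]
  [   0.3722     1.3232     0.1723]
  [   0.9235     1.0613     1.9090]
Δx = (I − A)⁻¹ Δd with Δd having +40 in the Cement component and 0 elsewhere.
So Δx_P = L_PC · (+40), where L_PC = adj(I−A)_PC / det(I−A) = 0.1300 / 0.36275.
Δx_P = 0.1300 × (+40) / 0.36275 = 5.20 / 0.36275 ≈ 14.33.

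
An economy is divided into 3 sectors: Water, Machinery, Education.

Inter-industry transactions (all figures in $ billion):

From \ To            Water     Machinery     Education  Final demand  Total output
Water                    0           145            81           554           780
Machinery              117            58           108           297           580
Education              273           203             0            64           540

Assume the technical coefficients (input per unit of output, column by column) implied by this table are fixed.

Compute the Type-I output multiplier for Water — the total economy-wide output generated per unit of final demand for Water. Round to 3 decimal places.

m_1 = 1.969

Technical coefficients a_ij = z_ij / X_j:
  a_11 = 0/780 = 0.00, a_21 = 117/780 = 0.15, a_31 = 273/780 = 0.35
  a_12 = 145/580 = 0.25, a_22 = 58/580 = 0.10, a_32 = 203/580 = 0.35
  a_13 = 81/540 = 0.15, a_23 = 108/540 = 0.20, a_33 = 0/540 = 0.00
I − A =
  [   1.00    -0.25    -0.15]
  [  -0.15     0.90    -0.20]
  [  -0.35    -0.35     1.00]
Cofactors of I−A, C_ij = (−1)^(i+j)·(minor ij) (rows/columns in the sector order above):
  C_11 = (0.90)(1.00) − (-0.20)(-0.35) = 0.8300
  C_12 = −[(-0.15)(1.00) − (-0.20)(-0.35)] = 0.2200
  C_13 = (-0.15)(-0.35) − (0.90)(-0.35) = 0.3675
  C_21 = −[(-0.25)(1.00) − (-0.15)(-0.35)] = 0.3025
  C_22 = (1.00)(1.00) − (-0.15)(-0.35) = 0.9475
  C_23 = −[(1.00)(-0.35) − (-0.25)(-0.35)] = 0.4375
  C_31 = (-0.25)(-0.20) − (-0.15)(0.90) = 0.1850
  C_32 = −[(1.00)(-0.20) − (-0.15)(-0.15)] = 0.2225
  C_33 = (1.00)(0.90) − (-0.25)(-0.15) = 0.8625
det(I−A) = Σ_j (I−A)_1j·C_1j = (1.00)(0.8300) + (-0.25)(0.2200) + (-0.15)(0.3675) = 0.719875
adj(I−A) = Cᵀ =
  [ 0.8300   0.3025   0.1850]
  [ 0.2200   0.9475   0.2225]
  [ 0.3675   0.4375   0.8625]
(I − A)⁻¹ = adj(I−A) / det(I−A) ≈
  [   1.1530     0.4202     0.2570]
  [   0.3056     1.3162     0.3091]
  [   0.5105     0.6077     1.1981]
The output multiplier for sector j is the column-j sum of the Leontief inverse (I − A)⁻¹ = adj(I−A) / det(I−A).
Column 1 of adj(I−A): (0.8300, 0.2200, 0.3675); det(I−A) = 0.719875.
m_1 = (0.8300 + 0.2200 + 0.3675) / 0.719875 = 1.4175 / 0.719875 ≈ 1.969.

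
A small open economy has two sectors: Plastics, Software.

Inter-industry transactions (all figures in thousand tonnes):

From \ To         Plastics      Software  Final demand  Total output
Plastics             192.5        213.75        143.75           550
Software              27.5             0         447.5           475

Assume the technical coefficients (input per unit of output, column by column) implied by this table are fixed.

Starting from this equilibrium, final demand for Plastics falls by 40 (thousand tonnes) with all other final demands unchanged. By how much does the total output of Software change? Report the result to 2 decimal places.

Technical coefficients a_ij = z_ij / X_j:
  a_11 = 192.5/550 = 0.35, a_21 = 27.5/550 = 0.05
  a_12 = 213.75/475 = 0.45, a_22 = 0/475 = 0.00
I − A =
  [   0.65    -0.45]
  [  -0.05     1.00]
det(I−A) = (0.65)(1.00) − (-0.45)(-0.05) = 0.6275
adj(I−A) = [[1.00, 0.45], [0.05, 0.65]]
(I − A)⁻¹ = adj(I−A) / det(I−A) ≈
  [   1.5936     0.7171]
  [   0.0797     1.0359]
Δx = (I − A)⁻¹ Δd with Δd having -40 in the Plastics component and 0 elsewhere.
So Δx_2 = L_21 · (-40), where L_21 = adj(I−A)_21 / det(I−A) = 0.05 / 0.6275.
Δx_2 = 0.05 × (-40) / 0.6275 = -2.00 / 0.6275 ≈ -3.19.

Δx_2 = -3.19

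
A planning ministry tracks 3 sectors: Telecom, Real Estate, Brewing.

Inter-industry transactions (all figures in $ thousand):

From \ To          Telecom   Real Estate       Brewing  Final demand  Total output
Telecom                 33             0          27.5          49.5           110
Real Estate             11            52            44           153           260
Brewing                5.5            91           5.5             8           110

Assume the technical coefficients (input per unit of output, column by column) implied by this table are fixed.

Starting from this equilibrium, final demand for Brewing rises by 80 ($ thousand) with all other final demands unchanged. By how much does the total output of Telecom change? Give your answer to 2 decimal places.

Technical coefficients a_ij = z_ij / X_j:
  a_TT = 33/110 = 0.30, a_RT = 11/110 = 0.10, a_BT = 5.5/110 = 0.05
  a_TR = 0/260 = 0.00, a_RR = 52/260 = 0.20, a_BR = 91/260 = 0.35
  a_TB = 27.5/110 = 0.25, a_RB = 44/110 = 0.40, a_BB = 5.5/110 = 0.05
I − A =
  [   0.70     0.00    -0.25]
  [  -0.10     0.80    -0.40]
  [  -0.05    -0.35     0.95]
Cofactors of I−A, C_ij = (−1)^(i+j)·(minor ij) (rows/columns in the sector order above):
  C_11 = (0.80)(0.95) − (-0.40)(-0.35) = 0.6200
  C_12 = −[(-0.10)(0.95) − (-0.40)(-0.05)] = 0.1150
  C_13 = (-0.10)(-0.35) − (0.80)(-0.05) = 0.0750
  C_21 = −[(0.00)(0.95) − (-0.25)(-0.35)] = 0.0875
  C_22 = (0.70)(0.95) − (-0.25)(-0.05) = 0.6525
  C_23 = −[(0.70)(-0.35) − (0.00)(-0.05)] = 0.2450
  C_31 = (0.00)(-0.40) − (-0.25)(0.80) = 0.2000
  C_32 = −[(0.70)(-0.40) − (-0.25)(-0.10)] = 0.3050
  C_33 = (0.70)(0.80) − (0.00)(-0.10) = 0.5600
det(I−A) = Σ_j (I−A)_1j·C_1j = (0.70)(0.6200) + (0.00)(0.1150) + (-0.25)(0.0750) = 0.41525
adj(I−A) = Cᵀ =
  [ 0.6200   0.0875   0.2000]
  [ 0.1150   0.6525   0.3050]
  [ 0.0750   0.2450   0.5600]
(I − A)⁻¹ = adj(I−A) / det(I−A) ≈
  [   1.4931     0.2107     0.4816]
  [   0.2769     1.5713     0.7345]
  [   0.1806     0.5900     1.3486]
Δx = (I − A)⁻¹ Δd with Δd having +80 in the Brewing component and 0 elsewhere.
So Δx_T = L_TB · (+80), where L_TB = adj(I−A)_TB / det(I−A) = 0.2000 / 0.41525.
Δx_T = 0.2000 × (+80) / 0.41525 = 16.00 / 0.41525 ≈ 38.53.

Δx_T = 38.53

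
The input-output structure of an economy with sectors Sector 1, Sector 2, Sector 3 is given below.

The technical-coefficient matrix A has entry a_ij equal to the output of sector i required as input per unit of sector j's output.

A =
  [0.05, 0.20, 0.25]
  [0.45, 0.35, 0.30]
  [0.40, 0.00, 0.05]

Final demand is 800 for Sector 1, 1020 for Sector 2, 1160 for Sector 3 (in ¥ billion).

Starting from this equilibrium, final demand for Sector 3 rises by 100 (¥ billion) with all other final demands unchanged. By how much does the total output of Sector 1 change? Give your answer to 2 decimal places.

Δx_1 = 53.99

I − A =
  [   0.95    -0.20    -0.25]
  [  -0.45     0.65    -0.30]
  [  -0.40     0.00     0.95]
Cofactors of I−A, C_ij = (−1)^(i+j)·(minor ij) (rows/columns in the sector order above):
  C_11 = (0.65)(0.95) − (-0.30)(0.00) = 0.6175
  C_12 = −[(-0.45)(0.95) − (-0.30)(-0.40)] = 0.5475
  C_13 = (-0.45)(0.00) − (0.65)(-0.40) = 0.2600
  C_21 = −[(-0.20)(0.95) − (-0.25)(0.00)] = 0.1900
  C_22 = (0.95)(0.95) − (-0.25)(-0.40) = 0.8025
  C_23 = −[(0.95)(0.00) − (-0.20)(-0.40)] = 0.0800
  C_31 = (-0.20)(-0.30) − (-0.25)(0.65) = 0.2225
  C_32 = −[(0.95)(-0.30) − (-0.25)(-0.45)] = 0.3975
  C_33 = (0.95)(0.65) − (-0.20)(-0.45) = 0.5275
det(I−A) = Σ_j (I−A)_1j·C_1j = (0.95)(0.6175) + (-0.20)(0.5475) + (-0.25)(0.2600) = 0.412125
adj(I−A) = Cᵀ =
  [ 0.6175   0.1900   0.2225]
  [ 0.5475   0.8025   0.3975]
  [ 0.2600   0.0800   0.5275]
(I − A)⁻¹ = adj(I−A) / det(I−A) ≈
  [   1.4983     0.4610     0.5399]
  [   1.3285     1.9472     0.9645]
  [   0.6309     0.1941     1.2800]
Δx = (I − A)⁻¹ Δd with Δd having +100 in the Sector 3 component and 0 elsewhere.
So Δx_1 = L_13 · (+100), where L_13 = adj(I−A)_13 / det(I−A) = 0.2225 / 0.412125.
Δx_1 = 0.2225 × (+100) / 0.412125 = 22.25 / 0.412125 ≈ 53.99.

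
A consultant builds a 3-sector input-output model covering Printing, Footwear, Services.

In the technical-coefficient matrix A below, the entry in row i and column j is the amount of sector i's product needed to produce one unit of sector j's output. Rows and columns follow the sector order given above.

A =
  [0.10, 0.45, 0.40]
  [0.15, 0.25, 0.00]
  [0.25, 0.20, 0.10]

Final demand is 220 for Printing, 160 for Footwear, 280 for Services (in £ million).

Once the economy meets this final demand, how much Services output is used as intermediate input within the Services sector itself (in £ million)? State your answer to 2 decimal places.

I − A =
  [   0.90    -0.45    -0.40]
  [  -0.15     0.75     0.00]
  [  -0.25    -0.20     0.90]
Cofactors of I−A, C_ij = (−1)^(i+j)·(minor ij) (rows/columns in the sector order above):
  C_11 = (0.75)(0.90) − (0.00)(-0.20) = 0.6750
  C_12 = −[(-0.15)(0.90) − (0.00)(-0.25)] = 0.1350
  C_13 = (-0.15)(-0.20) − (0.75)(-0.25) = 0.2175
  C_21 = −[(-0.45)(0.90) − (-0.40)(-0.20)] = 0.4850
  C_22 = (0.90)(0.90) − (-0.40)(-0.25) = 0.7100
  C_23 = −[(0.90)(-0.20) − (-0.45)(-0.25)] = 0.2925
  C_31 = (-0.45)(0.00) − (-0.40)(0.75) = 0.3000
  C_32 = −[(0.90)(0.00) − (-0.40)(-0.15)] = 0.0600
  C_33 = (0.90)(0.75) − (-0.45)(-0.15) = 0.6075
det(I−A) = Σ_j (I−A)_1j·C_1j = (0.90)(0.6750) + (-0.45)(0.1350) + (-0.40)(0.2175) = 0.45975
adj(I−A) = Cᵀ =
  [ 0.6750   0.4850   0.3000]
  [ 0.1350   0.7100   0.0600]
  [ 0.2175   0.2925   0.6075]
(I − A)⁻¹ = adj(I−A) / det(I−A) ≈
  [   1.4682     1.0549     0.6525]
  [   0.2936     1.5443     0.1305]
  [   0.4731     0.6362     1.3214]
First solve x = (I − A)⁻¹ d = adj(I−A)·d / det(I−A); in particular x_3 = (0.2175·220 + 0.2925·160 + 0.6075·280) / 0.45975 = 264.75 / 0.45975 ≈ 575.8564.
Intermediate flow from 3 to 3: z_33 = a_33 · x_3 = 0.10 × 264.75 / 0.45975 = 26.475 / 0.45975 ≈ 57.59.

z_33 = 57.59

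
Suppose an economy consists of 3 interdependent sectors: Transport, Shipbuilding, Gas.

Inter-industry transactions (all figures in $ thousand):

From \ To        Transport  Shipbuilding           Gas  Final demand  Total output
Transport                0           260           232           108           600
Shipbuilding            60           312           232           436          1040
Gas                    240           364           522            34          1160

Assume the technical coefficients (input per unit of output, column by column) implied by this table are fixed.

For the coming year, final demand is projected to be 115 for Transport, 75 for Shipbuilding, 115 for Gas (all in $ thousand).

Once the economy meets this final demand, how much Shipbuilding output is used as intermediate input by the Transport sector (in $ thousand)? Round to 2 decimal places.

z_ST = 33.74

Technical coefficients a_ij = z_ij / X_j:
  a_TT = 0/600 = 0.00, a_ST = 60/600 = 0.10, a_GT = 240/600 = 0.40
  a_TS = 260/1040 = 0.25, a_SS = 312/1040 = 0.30, a_GS = 364/1040 = 0.35
  a_TG = 232/1160 = 0.20, a_SG = 232/1160 = 0.20, a_GG = 522/1160 = 0.45
I − A =
  [   1.00    -0.25    -0.20]
  [  -0.10     0.70    -0.20]
  [  -0.40    -0.35     0.55]
Cofactors of I−A, C_ij = (−1)^(i+j)·(minor ij) (rows/columns in the sector order above):
  C_11 = (0.70)(0.55) − (-0.20)(-0.35) = 0.3150
  C_12 = −[(-0.10)(0.55) − (-0.20)(-0.40)] = 0.1350
  C_13 = (-0.10)(-0.35) − (0.70)(-0.40) = 0.3150
  C_21 = −[(-0.25)(0.55) − (-0.20)(-0.35)] = 0.2075
  C_22 = (1.00)(0.55) − (-0.20)(-0.40) = 0.4700
  C_23 = −[(1.00)(-0.35) − (-0.25)(-0.40)] = 0.4500
  C_31 = (-0.25)(-0.20) − (-0.20)(0.70) = 0.1900
  C_32 = −[(1.00)(-0.20) − (-0.20)(-0.10)] = 0.2200
  C_33 = (1.00)(0.70) − (-0.25)(-0.10) = 0.6750
det(I−A) = Σ_j (I−A)_1j·C_1j = (1.00)(0.3150) + (-0.25)(0.1350) + (-0.20)(0.3150) = 0.21825
adj(I−A) = Cᵀ =
  [ 0.3150   0.2075   0.1900]
  [ 0.1350   0.4700   0.2200]
  [ 0.3150   0.4500   0.6750]
(I − A)⁻¹ = adj(I−A) / det(I−A) ≈
  [   1.4433     0.9507     0.8706]
  [   0.6186     2.1535     1.0080]
  [   1.4433     2.0619     3.0928]
First solve x = (I − A)⁻¹ d = adj(I−A)·d / det(I−A); in particular x_T = (0.3150·115 + 0.2075·75 + 0.1900·115) / 0.21825 = 73.6375 / 0.21825 ≈ 337.3998.
Intermediate flow from S to T: z_ST = a_ST · x_T = 0.10 × 73.6375 / 0.21825 = 7.36375 / 0.21825 ≈ 33.74.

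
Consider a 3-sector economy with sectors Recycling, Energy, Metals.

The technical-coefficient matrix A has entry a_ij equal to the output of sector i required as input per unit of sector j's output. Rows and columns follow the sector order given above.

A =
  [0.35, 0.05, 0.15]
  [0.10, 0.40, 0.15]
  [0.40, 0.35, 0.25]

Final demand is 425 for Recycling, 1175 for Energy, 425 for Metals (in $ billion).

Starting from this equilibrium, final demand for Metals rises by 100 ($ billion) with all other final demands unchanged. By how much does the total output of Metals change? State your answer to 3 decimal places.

I − A =
  [   0.65    -0.05    -0.15]
  [  -0.10     0.60    -0.15]
  [  -0.40    -0.35     0.75]
Cofactors of I−A, C_ij = (−1)^(i+j)·(minor ij) (rows/columns in the sector order above):
  C_11 = (0.60)(0.75) − (-0.15)(-0.35) = 0.3975
  C_12 = −[(-0.10)(0.75) − (-0.15)(-0.40)] = 0.1350
  C_13 = (-0.10)(-0.35) − (0.60)(-0.40) = 0.2750
  C_21 = −[(-0.05)(0.75) − (-0.15)(-0.35)] = 0.0900
  C_22 = (0.65)(0.75) − (-0.15)(-0.40) = 0.4275
  C_23 = −[(0.65)(-0.35) − (-0.05)(-0.40)] = 0.2475
  C_31 = (-0.05)(-0.15) − (-0.15)(0.60) = 0.0975
  C_32 = −[(0.65)(-0.15) − (-0.15)(-0.10)] = 0.1125
  C_33 = (0.65)(0.60) − (-0.05)(-0.10) = 0.3850
det(I−A) = Σ_j (I−A)_1j·C_1j = (0.65)(0.3975) + (-0.05)(0.1350) + (-0.15)(0.2750) = 0.210375
adj(I−A) = Cᵀ =
  [ 0.3975   0.0900   0.0975]
  [ 0.1350   0.4275   0.1125]
  [ 0.2750   0.2475   0.3850]
(I − A)⁻¹ = adj(I−A) / det(I−A) ≈
  [   1.8895     0.4278     0.4635]
  [   0.6417     2.0321     0.5348]
  [   1.3072     1.1765     1.8301]
Δx = (I − A)⁻¹ Δd with Δd having +100 in the Metals component and 0 elsewhere.
So Δx_3 = L_33 · (+100), where L_33 = adj(I−A)_33 / det(I−A) = 0.3850 / 0.210375.
Δx_3 = 0.3850 × (+100) / 0.210375 = 38.50 / 0.210375 ≈ 183.007.

Δx_3 = 183.007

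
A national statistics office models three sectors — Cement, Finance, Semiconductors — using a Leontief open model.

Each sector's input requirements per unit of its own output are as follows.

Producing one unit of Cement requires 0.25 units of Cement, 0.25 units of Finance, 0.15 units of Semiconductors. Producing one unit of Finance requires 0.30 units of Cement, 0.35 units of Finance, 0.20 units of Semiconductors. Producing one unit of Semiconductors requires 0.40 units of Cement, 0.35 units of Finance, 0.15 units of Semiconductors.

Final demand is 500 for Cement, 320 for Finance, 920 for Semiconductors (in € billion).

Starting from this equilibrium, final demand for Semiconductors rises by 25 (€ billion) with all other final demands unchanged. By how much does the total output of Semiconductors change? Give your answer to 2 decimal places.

I − A =
  [   0.75    -0.30    -0.40]
  [  -0.25     0.65    -0.35]
  [  -0.15    -0.20     0.85]
Cofactors of I−A, C_ij = (−1)^(i+j)·(minor ij) (rows/columns in the sector order above):
  C_11 = (0.65)(0.85) − (-0.35)(-0.20) = 0.4825
  C_12 = −[(-0.25)(0.85) − (-0.35)(-0.15)] = 0.2650
  C_13 = (-0.25)(-0.20) − (0.65)(-0.15) = 0.1475
  C_21 = −[(-0.30)(0.85) − (-0.40)(-0.20)] = 0.3350
  C_22 = (0.75)(0.85) − (-0.40)(-0.15) = 0.5775
  C_23 = −[(0.75)(-0.20) − (-0.30)(-0.15)] = 0.1950
  C_31 = (-0.30)(-0.35) − (-0.40)(0.65) = 0.3650
  C_32 = −[(0.75)(-0.35) − (-0.40)(-0.25)] = 0.3625
  C_33 = (0.75)(0.65) − (-0.30)(-0.25) = 0.4125
det(I−A) = Σ_j (I−A)_1j·C_1j = (0.75)(0.4825) + (-0.30)(0.2650) + (-0.40)(0.1475) = 0.223375
adj(I−A) = Cᵀ =
  [ 0.4825   0.3350   0.3650]
  [ 0.2650   0.5775   0.3625]
  [ 0.1475   0.1950   0.4125]
(I − A)⁻¹ = adj(I−A) / det(I−A) ≈
  [   2.1600     1.4997     1.6340]
  [   1.1863     2.5853     1.6228]
  [   0.6603     0.8730     1.8467]
Δx = (I − A)⁻¹ Δd with Δd having +25 in the Semiconductors component and 0 elsewhere.
So Δx_S = L_SS · (+25), where L_SS = adj(I−A)_SS / det(I−A) = 0.4125 / 0.223375.
Δx_S = 0.4125 × (+25) / 0.223375 = 10.3125 / 0.223375 ≈ 46.17.

Δx_S = 46.17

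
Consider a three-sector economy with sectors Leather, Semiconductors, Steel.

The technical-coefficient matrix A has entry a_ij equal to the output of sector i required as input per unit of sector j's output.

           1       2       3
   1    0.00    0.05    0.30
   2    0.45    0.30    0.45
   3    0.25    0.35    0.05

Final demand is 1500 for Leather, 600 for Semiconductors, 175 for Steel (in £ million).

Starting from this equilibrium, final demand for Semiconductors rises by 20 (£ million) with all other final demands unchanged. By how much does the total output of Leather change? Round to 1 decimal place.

I − A =
  [   1.00    -0.05    -0.30]
  [  -0.45     0.70    -0.45]
  [  -0.25    -0.35     0.95]
Cofactors of I−A, C_ij = (−1)^(i+j)·(minor ij) (rows/columns in the sector order above):
  C_11 = (0.70)(0.95) − (-0.45)(-0.35) = 0.5075
  C_12 = −[(-0.45)(0.95) − (-0.45)(-0.25)] = 0.5400
  C_13 = (-0.45)(-0.35) − (0.70)(-0.25) = 0.3325
  C_21 = −[(-0.05)(0.95) − (-0.30)(-0.35)] = 0.1525
  C_22 = (1.00)(0.95) − (-0.30)(-0.25) = 0.8750
  C_23 = −[(1.00)(-0.35) − (-0.05)(-0.25)] = 0.3625
  C_31 = (-0.05)(-0.45) − (-0.30)(0.70) = 0.2325
  C_32 = −[(1.00)(-0.45) − (-0.30)(-0.45)] = 0.5850
  C_33 = (1.00)(0.70) − (-0.05)(-0.45) = 0.6775
det(I−A) = Σ_j (I−A)_1j·C_1j = (1.00)(0.5075) + (-0.05)(0.5400) + (-0.30)(0.3325) = 0.38075
adj(I−A) = Cᵀ =
  [ 0.5075   0.1525   0.2325]
  [ 0.5400   0.8750   0.5850]
  [ 0.3325   0.3625   0.6775]
(I − A)⁻¹ = adj(I−A) / det(I−A) ≈
  [   1.3329     0.4005     0.6106]
  [   1.4183     2.2981     1.5364]
  [   0.8733     0.9521     1.7794]
Δx = (I − A)⁻¹ Δd with Δd having +20 in the Semiconductors component and 0 elsewhere.
So Δx_1 = L_12 · (+20), where L_12 = adj(I−A)_12 / det(I−A) = 0.1525 / 0.38075.
Δx_1 = 0.1525 × (+20) / 0.38075 = 3.05 / 0.38075 ≈ 8.0.

Δx_1 = 8.0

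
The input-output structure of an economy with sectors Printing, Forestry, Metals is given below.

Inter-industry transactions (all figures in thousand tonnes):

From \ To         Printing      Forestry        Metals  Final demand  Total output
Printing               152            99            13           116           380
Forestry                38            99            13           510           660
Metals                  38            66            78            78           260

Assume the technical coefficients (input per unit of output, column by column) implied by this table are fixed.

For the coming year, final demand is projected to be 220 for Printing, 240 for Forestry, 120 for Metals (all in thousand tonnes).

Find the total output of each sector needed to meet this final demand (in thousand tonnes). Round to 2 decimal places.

x_P = 479.88, x_F = 355.92, x_M = 290.83

Technical coefficients a_ij = z_ij / X_j:
  a_PP = 152/380 = 0.40, a_FP = 38/380 = 0.10, a_MP = 38/380 = 0.10
  a_PF = 99/660 = 0.15, a_FF = 99/660 = 0.15, a_MF = 66/660 = 0.10
  a_PM = 13/260 = 0.05, a_FM = 13/260 = 0.05, a_MM = 78/260 = 0.30
I − A =
  [   0.60    -0.15    -0.05]
  [  -0.10     0.85    -0.05]
  [  -0.10    -0.10     0.70]
Cofactors of I−A, C_ij = (−1)^(i+j)·(minor ij) (rows/columns in the sector order above):
  C_11 = (0.85)(0.70) − (-0.05)(-0.10) = 0.5900
  C_12 = −[(-0.10)(0.70) − (-0.05)(-0.10)] = 0.0750
  C_13 = (-0.10)(-0.10) − (0.85)(-0.10) = 0.0950
  C_21 = −[(-0.15)(0.70) − (-0.05)(-0.10)] = 0.1100
  C_22 = (0.60)(0.70) − (-0.05)(-0.10) = 0.4150
  C_23 = −[(0.60)(-0.10) − (-0.15)(-0.10)] = 0.0750
  C_31 = (-0.15)(-0.05) − (-0.05)(0.85) = 0.0500
  C_32 = −[(0.60)(-0.05) − (-0.05)(-0.10)] = 0.0350
  C_33 = (0.60)(0.85) − (-0.15)(-0.10) = 0.4950
det(I−A) = Σ_j (I−A)_1j·C_1j = (0.60)(0.5900) + (-0.15)(0.0750) + (-0.05)(0.0950) = 0.3380
adj(I−A) = Cᵀ =
  [ 0.5900   0.1100   0.0500]
  [ 0.0750   0.4150   0.0350]
  [ 0.0950   0.0750   0.4950]
(I − A)⁻¹ = adj(I−A) / det(I−A) ≈
  [   1.7456     0.3254     0.1479]
  [   0.2219     1.2278     0.1036]
  [   0.2811     0.2219     1.4645]
x = (I − A)⁻¹ d = adj(I−A)·d / det(I−A), with det(I−A) = 0.3380:
  x_P = (0.5900·220 + 0.1100·240 + 0.0500·120) / 0.3380 = 162.20 / 0.3380 ≈ 479.88
  x_F = (0.0750·220 + 0.4150·240 + 0.0350·120) / 0.3380 = 120.30 / 0.3380 ≈ 355.92
  x_M = (0.0950·220 + 0.0750·240 + 0.4950·120) / 0.3380 = 98.30 / 0.3380 ≈ 290.83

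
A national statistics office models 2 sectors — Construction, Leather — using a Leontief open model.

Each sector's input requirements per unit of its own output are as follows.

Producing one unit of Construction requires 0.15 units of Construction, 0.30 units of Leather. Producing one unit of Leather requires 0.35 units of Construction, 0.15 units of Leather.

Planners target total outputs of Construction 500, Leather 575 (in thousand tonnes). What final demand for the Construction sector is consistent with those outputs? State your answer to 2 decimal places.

I − A =
  [   0.85    -0.35]
  [  -0.30     0.85]
d = (I − A) x:
  d_1 = (+0.85)·500 + (-0.35)·575 = 223.75
  d_2 = (-0.30)·500 + (+0.85)·575 = 338.75

d_1 = 223.75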